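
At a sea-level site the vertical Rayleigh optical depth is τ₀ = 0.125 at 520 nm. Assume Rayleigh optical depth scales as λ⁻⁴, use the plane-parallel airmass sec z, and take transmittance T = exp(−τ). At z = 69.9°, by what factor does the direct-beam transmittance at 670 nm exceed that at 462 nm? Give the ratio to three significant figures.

1.57

Airmass: sec 69.9° = 2.9099.
τ(670 nm) = 0.125 × (520/670)⁴ × 2.9099 = 0.125 × 0.3628 × 2.9099 = 0.1320.
τ(462 nm) = 0.125 × (520/462)⁴ × 2.9099 = 0.125 × 1.6049 × 2.9099 = 0.5837.
T(670)/T(462) = exp(τ_B − τ_A) = exp(0.4518) = 1.5711.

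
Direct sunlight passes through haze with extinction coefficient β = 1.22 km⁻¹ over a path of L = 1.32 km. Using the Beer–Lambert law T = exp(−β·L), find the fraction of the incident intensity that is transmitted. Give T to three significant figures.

0.200

τ = β·L = 1.22 × 1.32 = 1.6104.
T = exp(−1.6104) = 0.1998.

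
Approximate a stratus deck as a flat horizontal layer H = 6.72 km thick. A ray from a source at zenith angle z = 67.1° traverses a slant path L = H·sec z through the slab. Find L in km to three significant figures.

sec z = 1/cos 67.1° = 2.5699.
L = 6.72 × 2.5699 = 17.270 km.

17.3 km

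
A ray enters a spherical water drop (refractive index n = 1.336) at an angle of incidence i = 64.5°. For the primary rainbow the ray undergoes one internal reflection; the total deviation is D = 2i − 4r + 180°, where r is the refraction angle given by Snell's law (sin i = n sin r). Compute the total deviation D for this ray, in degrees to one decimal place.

sin r = sin 64.5° / 1.336 = 0.9026/1.336 = 0.6756; r = 42.50°.
D = 2·64.5° − 4·42.50° + 180° = 129.00° − 170.00° + 180° = 139.00°.

139.0°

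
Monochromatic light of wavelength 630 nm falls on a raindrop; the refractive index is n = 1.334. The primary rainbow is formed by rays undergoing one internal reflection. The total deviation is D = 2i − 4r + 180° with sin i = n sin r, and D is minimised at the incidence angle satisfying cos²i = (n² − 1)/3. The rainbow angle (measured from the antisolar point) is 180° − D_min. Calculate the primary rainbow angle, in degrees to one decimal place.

cos²i = (1.77956 − 1)/3 = 0.25985; i = arccos(0.50976) = 59.352°.
sin r = sin 59.352°/1.334 = 0.64492; r = 40.159°.
D_min = 2·59.352° − 4·40.159° + 180° = 138.067°.
Rainbow angle = 180° − D_min = 41.933°.

41.9°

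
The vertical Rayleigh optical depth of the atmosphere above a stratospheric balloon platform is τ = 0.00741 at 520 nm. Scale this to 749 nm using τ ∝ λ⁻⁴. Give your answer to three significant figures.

0.00172

τ(749 nm) = τ(520 nm) × (520/749)⁴ = 0.00741 × (0.6943)⁴ = 0.00741 × 0.2323 = 0.0017.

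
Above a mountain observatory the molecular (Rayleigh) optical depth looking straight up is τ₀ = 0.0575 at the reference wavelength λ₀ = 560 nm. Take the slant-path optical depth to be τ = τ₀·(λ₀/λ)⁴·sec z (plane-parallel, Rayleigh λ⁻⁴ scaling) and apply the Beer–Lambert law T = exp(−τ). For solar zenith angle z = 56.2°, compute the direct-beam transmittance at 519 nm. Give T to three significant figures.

0.869

sec 56.2° = 1.7976.
τ = 0.0575 × (560/519)⁴ × 1.7976 = 0.0575 × 1.3554 × 1.7976 = 0.1401.
T = exp(−0.1401) = 0.8693.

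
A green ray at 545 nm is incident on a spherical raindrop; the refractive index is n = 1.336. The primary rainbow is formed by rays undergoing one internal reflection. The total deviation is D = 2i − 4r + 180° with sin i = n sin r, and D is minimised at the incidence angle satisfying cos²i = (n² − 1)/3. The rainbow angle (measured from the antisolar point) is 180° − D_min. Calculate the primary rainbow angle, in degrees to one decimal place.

cos²i = (1.78490 − 1)/3 = 0.26163; i = arccos(0.51150) = 59.236°.
sin r = sin 59.236°/1.336 = 0.64318; r = 40.029°.
D_min = 2·59.236° − 4·40.029° + 180° = 138.356°.
Rainbow angle = 180° − D_min = 41.644°.

41.6°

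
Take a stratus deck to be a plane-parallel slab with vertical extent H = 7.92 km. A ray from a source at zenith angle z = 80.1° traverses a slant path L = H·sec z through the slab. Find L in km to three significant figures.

sec z = 1/cos 80.1° = 5.8164.
L = 7.92 × 5.8164 = 46.066 km.

46.1 km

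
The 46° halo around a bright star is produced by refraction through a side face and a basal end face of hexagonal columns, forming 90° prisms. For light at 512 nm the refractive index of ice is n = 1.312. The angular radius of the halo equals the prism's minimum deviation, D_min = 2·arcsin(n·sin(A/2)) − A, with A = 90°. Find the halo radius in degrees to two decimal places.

46.17°

n·sin(A/2) = 1.312 × sin 45° = 1.312 × 0.7071 = 0.9277.
D_min = 2·arcsin(0.9277) − 90° = 2 × 68.083° − 90° = 46.166°.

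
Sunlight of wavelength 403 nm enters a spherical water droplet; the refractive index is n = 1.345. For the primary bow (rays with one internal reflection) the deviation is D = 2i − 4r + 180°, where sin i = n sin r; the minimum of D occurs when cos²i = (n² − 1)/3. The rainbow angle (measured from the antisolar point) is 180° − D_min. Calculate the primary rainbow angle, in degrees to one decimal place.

40.4°

cos²i = (1.80902 − 1)/3 = 0.26967; i = arccos(0.51930) = 58.715°.
sin r = sin 58.715°/1.345 = 0.63538; r = 39.448°.
D_min = 2·58.715° − 4·39.448° + 180° = 139.635°.
Rainbow angle = 180° − D_min = 40.365°.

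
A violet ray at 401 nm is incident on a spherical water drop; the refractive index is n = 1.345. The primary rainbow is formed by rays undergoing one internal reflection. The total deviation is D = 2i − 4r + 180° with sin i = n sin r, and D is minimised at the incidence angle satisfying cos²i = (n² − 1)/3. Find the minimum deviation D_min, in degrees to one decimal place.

139.6°

cos²i = (1.80902 − 1)/3 = 0.26967; i = arccos(0.51930) = 58.715°.
sin r = sin 58.715°/1.345 = 0.63538; r = 39.448°.
D_min = 2·58.715° − 4·39.448° + 180° = 139.635°.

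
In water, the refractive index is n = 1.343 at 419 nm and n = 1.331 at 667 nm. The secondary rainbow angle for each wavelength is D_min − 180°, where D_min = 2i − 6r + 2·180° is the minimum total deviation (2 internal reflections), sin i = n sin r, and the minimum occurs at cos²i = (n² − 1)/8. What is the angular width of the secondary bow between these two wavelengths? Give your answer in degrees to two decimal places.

At 419 nm (n = 1.343): cos²i = 0.10046 → i = 71.522°, r = 44.928°, D_min = 233.478°, rainbow angle = 53.478°.
At 667 nm (n = 1.331): cos²i = 0.09645 → i = 71.907°, r = 45.575°, D_min = 230.365°, rainbow angle = 50.365°.
Angular width = |53.478° − 50.365°| = 3.113°.

3.11°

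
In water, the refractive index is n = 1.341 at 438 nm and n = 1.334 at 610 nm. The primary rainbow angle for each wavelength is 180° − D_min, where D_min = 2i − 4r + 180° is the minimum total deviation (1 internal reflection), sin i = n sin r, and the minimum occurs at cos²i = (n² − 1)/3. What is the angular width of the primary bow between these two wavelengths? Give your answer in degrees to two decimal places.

1.00°

At 438 nm (n = 1.341): cos²i = 0.26609 → i = 58.946°, r = 39.705°, D_min = 139.071°, rainbow angle = 40.929°.
At 610 nm (n = 1.334): cos²i = 0.25985 → i = 59.352°, r = 40.159°, D_min = 138.067°, rainbow angle = 41.933°.
Angular width = |40.929° − 41.933°| = 1.004°.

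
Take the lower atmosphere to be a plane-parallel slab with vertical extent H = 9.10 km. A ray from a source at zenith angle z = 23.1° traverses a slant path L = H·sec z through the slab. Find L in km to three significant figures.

9.89 km

sec z = 1/cos 23.1° = 1.0872.
L = 9.10 × 1.0872 = 9.893 km.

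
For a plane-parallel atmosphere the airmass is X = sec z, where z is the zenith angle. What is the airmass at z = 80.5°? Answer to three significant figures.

X = sec z = 1/cos 80.5° = 1/0.1650 = 6.0589.

6.06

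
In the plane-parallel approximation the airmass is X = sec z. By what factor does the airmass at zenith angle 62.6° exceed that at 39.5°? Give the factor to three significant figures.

X(62.6°)/X(39.5°) = sec 62.6° / sec 39.5° = cos 39.5° / cos 62.6° = 0.7716/0.4602 = 1.6767.

1.68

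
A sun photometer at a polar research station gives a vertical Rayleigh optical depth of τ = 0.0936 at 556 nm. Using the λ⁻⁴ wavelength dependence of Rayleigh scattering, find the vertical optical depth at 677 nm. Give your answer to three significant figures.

0.0426

τ(677 nm) = τ(556 nm) × (556/677)⁴ = 0.0936 × (0.8213)⁴ = 0.0936 × 0.4549 = 0.0426.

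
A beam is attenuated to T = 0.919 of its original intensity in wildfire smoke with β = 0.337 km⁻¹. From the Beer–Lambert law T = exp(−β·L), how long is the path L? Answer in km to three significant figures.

Beer–Lambert: T = exp(−βL) ⇒ L = −ln(T)/β = −ln(0.919)/0.337 = 0.0845/0.337 = 0.2507 km.

0.251 km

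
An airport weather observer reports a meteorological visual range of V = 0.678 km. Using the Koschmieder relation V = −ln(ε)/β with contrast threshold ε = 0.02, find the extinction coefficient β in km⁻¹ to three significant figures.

5.77 km⁻¹

β = −ln(0.02) / V = 3.912 / 0.678 = 5.7699 km⁻¹.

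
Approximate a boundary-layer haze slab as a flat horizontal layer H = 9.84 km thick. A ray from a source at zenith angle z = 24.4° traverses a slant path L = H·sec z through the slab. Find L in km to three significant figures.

10.8 km

sec z = 1/cos 24.4° = 1.0981.
L = 9.84 × 1.0981 = 10.805 km.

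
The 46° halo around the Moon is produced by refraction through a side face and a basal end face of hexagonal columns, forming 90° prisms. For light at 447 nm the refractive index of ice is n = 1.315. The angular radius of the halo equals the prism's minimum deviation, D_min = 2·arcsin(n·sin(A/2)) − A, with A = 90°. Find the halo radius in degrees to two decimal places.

46.82°

n·sin(A/2) = 1.315 × sin 45° = 1.315 × 0.7071 = 0.9298.
D_min = 2·arcsin(0.9298) − 90° = 2 × 68.411° − 90° = 46.821°.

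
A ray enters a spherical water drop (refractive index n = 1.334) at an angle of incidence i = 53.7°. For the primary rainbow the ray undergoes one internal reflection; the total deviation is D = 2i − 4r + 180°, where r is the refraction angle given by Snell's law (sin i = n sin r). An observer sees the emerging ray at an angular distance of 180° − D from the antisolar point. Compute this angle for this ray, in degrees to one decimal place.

sin r = sin 53.7° / 1.334 = 0.8059/1.334 = 0.6041; r = 37.17°.
D = 2·53.7° − 4·37.17° + 180° = 107.40° − 148.67° + 180° = 138.73°.
Angle from antisolar point = 180° − D = 41.27°.

41.3°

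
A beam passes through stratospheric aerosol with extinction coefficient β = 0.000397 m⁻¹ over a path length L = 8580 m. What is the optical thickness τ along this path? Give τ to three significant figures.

3.41

τ = β·L = 0.000397 × 8580 = 3.4063.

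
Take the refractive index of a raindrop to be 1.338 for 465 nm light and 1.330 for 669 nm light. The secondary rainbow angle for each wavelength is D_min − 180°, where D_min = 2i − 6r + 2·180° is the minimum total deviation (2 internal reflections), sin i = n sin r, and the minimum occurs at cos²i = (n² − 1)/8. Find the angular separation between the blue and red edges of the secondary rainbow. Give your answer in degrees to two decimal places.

At 465 nm (n = 1.338): cos²i = 0.09878 → i = 71.682°, r = 45.195°, D_min = 232.193°, rainbow angle = 52.193°.
At 669 nm (n = 1.330): cos²i = 0.09611 → i = 71.940°, r = 45.630°, D_min = 230.101°, rainbow angle = 50.101°.
Angular width = |52.193° − 50.101°| = 2.092°.

2.09°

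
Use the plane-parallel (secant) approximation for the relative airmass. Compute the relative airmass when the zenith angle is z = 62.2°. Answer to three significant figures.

2.14

X = sec z = 1/cos 62.2° = 1/0.4664 = 2.1441.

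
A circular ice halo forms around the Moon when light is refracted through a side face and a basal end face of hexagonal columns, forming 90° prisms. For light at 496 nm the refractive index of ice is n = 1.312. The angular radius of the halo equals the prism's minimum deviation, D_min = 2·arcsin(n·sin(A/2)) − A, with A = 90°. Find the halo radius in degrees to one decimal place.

n·sin(A/2) = 1.312 × sin 45° = 1.312 × 0.7071 = 0.9277.
D_min = 2·arcsin(0.9277) − 90° = 2 × 68.083° − 90° = 46.166°.

46.2°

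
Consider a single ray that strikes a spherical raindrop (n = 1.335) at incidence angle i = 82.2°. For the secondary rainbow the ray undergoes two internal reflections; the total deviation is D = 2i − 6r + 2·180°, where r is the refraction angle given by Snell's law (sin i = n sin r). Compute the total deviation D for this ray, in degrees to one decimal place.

236.9°

sin r = sin 82.2° / 1.335 = 0.9907/1.335 = 0.7421; r = 47.91°.
D = 2·82.2° − 6·47.91° + 2·180° = 164.40° − 287.48° + 360° = 236.92°.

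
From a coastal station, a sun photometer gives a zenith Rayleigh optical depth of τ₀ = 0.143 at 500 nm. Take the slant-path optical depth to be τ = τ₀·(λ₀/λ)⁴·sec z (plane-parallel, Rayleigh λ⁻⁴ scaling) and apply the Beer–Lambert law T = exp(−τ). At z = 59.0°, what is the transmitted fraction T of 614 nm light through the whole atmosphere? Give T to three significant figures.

0.885

sec 59.0° = 1.9416.
τ = 0.143 × (500/614)⁴ × 1.9416 = 0.143 × 0.4398 × 1.9416 = 0.1221.
T = exp(−0.1221) = 0.8851.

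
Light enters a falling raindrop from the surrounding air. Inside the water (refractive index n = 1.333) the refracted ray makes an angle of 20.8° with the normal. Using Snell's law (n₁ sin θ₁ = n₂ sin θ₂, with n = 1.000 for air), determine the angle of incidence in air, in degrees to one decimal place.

Snell: sin θ_i = n · sin θ_r = 1.333 × sin 20.8° = 1.333 × 0.3551 = 0.4734.
θ_i = arcsin(0.4734) = 28.25°.

28.3°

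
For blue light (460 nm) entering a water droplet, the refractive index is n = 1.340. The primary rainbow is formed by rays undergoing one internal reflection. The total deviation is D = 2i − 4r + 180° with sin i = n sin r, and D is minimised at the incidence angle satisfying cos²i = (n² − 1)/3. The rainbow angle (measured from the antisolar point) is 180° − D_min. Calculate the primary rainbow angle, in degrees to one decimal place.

cos²i = (1.79560 − 1)/3 = 0.26520; i = arccos(0.51498) = 59.004°.
sin r = sin 59.004°/1.340 = 0.63971; r = 39.770°.
D_min = 2·59.004° − 4·39.770° + 180° = 138.929°.
Rainbow angle = 180° − D_min = 41.071°.

41.1°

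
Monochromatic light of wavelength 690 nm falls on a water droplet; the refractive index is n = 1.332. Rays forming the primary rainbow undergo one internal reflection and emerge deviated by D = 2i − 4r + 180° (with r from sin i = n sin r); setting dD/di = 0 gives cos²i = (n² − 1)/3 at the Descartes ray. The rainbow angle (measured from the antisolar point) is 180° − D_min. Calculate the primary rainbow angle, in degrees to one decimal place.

42.2°

cos²i = (1.77422 − 1)/3 = 0.25807; i = arccos(0.50801) = 59.469°.
sin r = sin 59.469°/1.332 = 0.64666; r = 40.290°.
D_min = 2·59.469° − 4·40.290° + 180° = 137.776°.
Rainbow angle = 180° − D_min = 42.224°.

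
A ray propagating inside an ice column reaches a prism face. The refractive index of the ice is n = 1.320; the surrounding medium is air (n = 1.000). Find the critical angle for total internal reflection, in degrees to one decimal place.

sin θ_c = n_air / n = 1.000 / 1.320 = 0.7576.
θ_c = arcsin(0.7576) = 49.25°.

49.3°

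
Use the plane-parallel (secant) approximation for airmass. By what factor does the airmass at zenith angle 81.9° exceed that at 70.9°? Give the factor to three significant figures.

2.32

X(81.9°)/X(70.9°) = sec 81.9° / sec 70.9° = cos 70.9° / cos 81.9° = 0.3272/0.1409 = 2.3223.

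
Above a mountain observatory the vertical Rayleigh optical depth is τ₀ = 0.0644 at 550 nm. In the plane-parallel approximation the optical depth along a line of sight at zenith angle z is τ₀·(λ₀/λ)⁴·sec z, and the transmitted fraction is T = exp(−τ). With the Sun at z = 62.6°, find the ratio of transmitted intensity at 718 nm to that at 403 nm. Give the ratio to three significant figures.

Airmass: sec 62.6° = 2.1730.
τ(718 nm) = 0.0644 × (550/718)⁴ × 2.1730 = 0.0644 × 0.3443 × 2.1730 = 0.0482.
τ(403 nm) = 0.0644 × (550/403)⁴ × 2.1730 = 0.0644 × 3.4692 × 2.1730 = 0.4855.
T(718)/T(403) = exp(τ_B − τ_A) = exp(0.4373) = 1.5485.

1.55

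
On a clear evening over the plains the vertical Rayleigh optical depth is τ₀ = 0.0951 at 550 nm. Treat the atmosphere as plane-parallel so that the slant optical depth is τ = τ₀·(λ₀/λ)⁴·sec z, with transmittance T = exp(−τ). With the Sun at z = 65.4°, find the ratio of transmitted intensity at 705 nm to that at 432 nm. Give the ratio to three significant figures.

Airmass: sec 65.4° = 2.4022.
τ(705 nm) = 0.0951 × (550/705)⁴ × 2.4022 = 0.0951 × 0.3704 × 2.4022 = 0.0846.
τ(432 nm) = 0.0951 × (550/432)⁴ × 2.4022 = 0.0951 × 2.6273 × 2.4022 = 0.6002.
T(705)/T(432) = exp(τ_B − τ_A) = exp(0.5156) = 1.6746.

1.67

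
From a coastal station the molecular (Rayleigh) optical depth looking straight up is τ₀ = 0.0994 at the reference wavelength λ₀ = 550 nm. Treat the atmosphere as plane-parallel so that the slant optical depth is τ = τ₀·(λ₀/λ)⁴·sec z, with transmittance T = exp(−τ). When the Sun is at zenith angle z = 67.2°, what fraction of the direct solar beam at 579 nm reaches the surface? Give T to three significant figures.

sec 67.2° = 2.5805.
τ = 0.0994 × (550/579)⁴ × 2.5805 = 0.0994 × 0.8142 × 2.5805 = 0.2088.
T = exp(−0.2088) = 0.8115.

0.812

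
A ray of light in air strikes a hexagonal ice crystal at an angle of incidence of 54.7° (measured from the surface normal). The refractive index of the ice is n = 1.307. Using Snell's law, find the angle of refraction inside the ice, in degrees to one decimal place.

38.6°

Snell: sin θ_r = sin θ_i / n = sin 54.7° / 1.307 = 0.8161 / 1.307 = 0.6244.
θ_r = arcsin(0.6244) = 38.64°.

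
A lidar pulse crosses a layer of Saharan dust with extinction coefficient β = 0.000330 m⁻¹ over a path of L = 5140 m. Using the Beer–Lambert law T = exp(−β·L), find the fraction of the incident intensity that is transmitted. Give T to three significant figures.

0.183

τ = β·L = 0.000330 × 5140 = 1.6962.
T = exp(−1.6962) = 0.1834.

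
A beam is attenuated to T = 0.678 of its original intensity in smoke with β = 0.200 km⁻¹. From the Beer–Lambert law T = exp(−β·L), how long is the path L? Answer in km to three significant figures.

Beer–Lambert: T = exp(−βL) ⇒ L = −ln(T)/β = −ln(0.678)/0.200 = 0.3886/0.200 = 1.943 km.

1.94 km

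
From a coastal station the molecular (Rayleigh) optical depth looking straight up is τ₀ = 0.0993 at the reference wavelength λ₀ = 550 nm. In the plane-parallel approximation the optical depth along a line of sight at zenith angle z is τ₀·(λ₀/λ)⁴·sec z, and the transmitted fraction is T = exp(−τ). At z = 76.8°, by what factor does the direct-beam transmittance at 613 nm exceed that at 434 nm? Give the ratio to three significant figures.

2.32

Airmass: sec 76.8° = 4.3792.
τ(613 nm) = 0.0993 × (550/613)⁴ × 4.3792 = 0.0993 × 0.6481 × 4.3792 = 0.2818.
τ(434 nm) = 0.0993 × (550/434)⁴ × 4.3792 = 0.0993 × 2.5792 × 4.3792 = 1.1216.
T(613)/T(434) = exp(τ_B − τ_A) = exp(0.8398) = 2.3159.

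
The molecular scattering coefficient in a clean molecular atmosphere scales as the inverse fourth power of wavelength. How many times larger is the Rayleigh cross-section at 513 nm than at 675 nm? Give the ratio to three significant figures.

3.00

Rayleigh scattering ∝ λ⁻⁴, so the ratio of coefficients is the inverse fourth power of the wavelength ratio.
σ(513)/σ(675) = (675/513)⁴ = (1.3158)⁴ = 2.997.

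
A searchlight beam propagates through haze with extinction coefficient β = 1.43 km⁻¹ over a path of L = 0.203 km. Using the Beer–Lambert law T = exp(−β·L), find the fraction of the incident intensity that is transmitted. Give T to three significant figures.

0.748

τ = β·L = 1.43 × 0.203 = 0.2903.
T = exp(−0.2903) = 0.7480.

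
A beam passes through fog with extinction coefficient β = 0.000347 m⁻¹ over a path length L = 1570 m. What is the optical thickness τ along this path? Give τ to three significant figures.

τ = β·L = 0.000347 × 1570 = 0.5448.

0.545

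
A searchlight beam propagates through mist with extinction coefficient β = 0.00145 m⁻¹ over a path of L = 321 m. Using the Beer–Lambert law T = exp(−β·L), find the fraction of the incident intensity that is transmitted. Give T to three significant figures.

τ = β·L = 0.00145 × 321 = 0.4654.
T = exp(−0.4654) = 0.6279.

0.628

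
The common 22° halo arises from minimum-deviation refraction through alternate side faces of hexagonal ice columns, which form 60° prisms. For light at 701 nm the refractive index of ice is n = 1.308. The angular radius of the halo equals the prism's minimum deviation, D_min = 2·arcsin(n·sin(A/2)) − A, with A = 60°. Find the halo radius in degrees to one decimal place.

21.7°

n·sin(A/2) = 1.308 × sin 30° = 1.308 × 0.5000 = 0.6540.
D_min = 2·arcsin(0.6540) − 60° = 2 × 40.844° − 60° = 21.688°.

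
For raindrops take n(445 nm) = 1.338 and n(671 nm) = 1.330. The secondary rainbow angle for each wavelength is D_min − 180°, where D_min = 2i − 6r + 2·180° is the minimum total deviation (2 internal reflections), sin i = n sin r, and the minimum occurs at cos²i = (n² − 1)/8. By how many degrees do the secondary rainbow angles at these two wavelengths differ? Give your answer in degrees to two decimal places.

2.09°

At 445 nm (n = 1.338): cos²i = 0.09878 → i = 71.682°, r = 45.195°, D_min = 232.193°, rainbow angle = 52.193°.
At 671 nm (n = 1.330): cos²i = 0.09611 → i = 71.940°, r = 45.630°, D_min = 230.101°, rainbow angle = 50.101°.
Angular width = |52.193° − 50.101°| = 2.092°.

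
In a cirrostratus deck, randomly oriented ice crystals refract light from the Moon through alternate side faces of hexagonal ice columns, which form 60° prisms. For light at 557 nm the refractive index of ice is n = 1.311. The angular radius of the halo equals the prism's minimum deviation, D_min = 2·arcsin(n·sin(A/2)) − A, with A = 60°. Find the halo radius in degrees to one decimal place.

n·sin(A/2) = 1.311 × sin 30° = 1.311 × 0.5000 = 0.6555.
D_min = 2·arcsin(0.6555) − 60° = 2 × 40.958° − 60° = 21.915°.

21.9°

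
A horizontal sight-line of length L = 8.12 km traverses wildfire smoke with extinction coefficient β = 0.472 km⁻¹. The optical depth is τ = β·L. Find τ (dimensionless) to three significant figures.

τ = β·L = 0.472 × 8.12 = 3.8326.

3.83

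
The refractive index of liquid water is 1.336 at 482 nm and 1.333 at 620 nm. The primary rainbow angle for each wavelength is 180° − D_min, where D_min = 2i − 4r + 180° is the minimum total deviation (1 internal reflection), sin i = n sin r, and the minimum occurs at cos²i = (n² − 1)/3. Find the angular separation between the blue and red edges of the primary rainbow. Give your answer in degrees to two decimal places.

0.43°

At 482 nm (n = 1.336): cos²i = 0.26163 → i = 59.236°, r = 40.029°, D_min = 138.356°, rainbow angle = 41.644°.
At 620 nm (n = 1.333): cos²i = 0.25896 → i = 59.410°, r = 40.225°, D_min = 137.922°, rainbow angle = 42.078°.
Angular width = |41.644° − 42.078°| = 0.434°.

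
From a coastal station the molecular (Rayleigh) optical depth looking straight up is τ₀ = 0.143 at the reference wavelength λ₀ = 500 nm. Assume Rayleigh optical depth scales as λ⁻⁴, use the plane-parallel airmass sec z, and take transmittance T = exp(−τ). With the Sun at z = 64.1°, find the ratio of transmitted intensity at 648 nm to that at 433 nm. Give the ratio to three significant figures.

1.59

Airmass: sec 64.1° = 2.2894.
τ(648 nm) = 0.143 × (500/648)⁴ × 2.2894 = 0.143 × 0.3545 × 2.2894 = 0.1160.
τ(433 nm) = 0.143 × (500/433)⁴ × 2.2894 = 0.143 × 1.7780 × 2.2894 = 0.5821.
T(648)/T(433) = exp(τ_B − τ_A) = exp(0.4660) = 1.5937.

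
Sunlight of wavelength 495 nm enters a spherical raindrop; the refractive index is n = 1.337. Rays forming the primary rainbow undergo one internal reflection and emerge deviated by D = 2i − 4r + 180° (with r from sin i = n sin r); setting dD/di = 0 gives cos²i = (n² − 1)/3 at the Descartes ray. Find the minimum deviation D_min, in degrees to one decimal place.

cos²i = (1.78757 − 1)/3 = 0.26252; i = arccos(0.51237) = 59.178°.
sin r = sin 59.178°/1.337 = 0.64231; r = 39.964°.
D_min = 2·59.178° − 4·39.964° + 180° = 138.500°.

138.5°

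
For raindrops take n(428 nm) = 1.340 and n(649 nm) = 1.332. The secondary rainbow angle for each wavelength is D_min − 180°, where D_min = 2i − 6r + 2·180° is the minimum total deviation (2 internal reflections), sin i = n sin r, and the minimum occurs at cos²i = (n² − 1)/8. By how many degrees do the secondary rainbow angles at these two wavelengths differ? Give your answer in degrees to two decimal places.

At 428 nm (n = 1.340): cos²i = 0.09945 → i = 71.618°, r = 45.088°, D_min = 232.709°, rainbow angle = 52.709°.
At 649 nm (n = 1.332): cos²i = 0.09678 → i = 71.875°, r = 45.520°, D_min = 230.628°, rainbow angle = 50.628°.
Angular width = |52.709° − 50.628°| = 2.080°.

2.08°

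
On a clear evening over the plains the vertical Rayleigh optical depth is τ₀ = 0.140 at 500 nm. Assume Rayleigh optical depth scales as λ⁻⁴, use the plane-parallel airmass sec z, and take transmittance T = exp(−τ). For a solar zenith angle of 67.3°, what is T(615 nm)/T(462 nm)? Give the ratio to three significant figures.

Airmass: sec 67.3° = 2.5913.
τ(615 nm) = 0.140 × (500/615)⁴ × 2.5913 = 0.140 × 0.4369 × 2.5913 = 0.1585.
τ(462 nm) = 0.140 × (500/462)⁴ × 2.5913 = 0.140 × 1.3719 × 2.5913 = 0.4977.
T(615)/T(462) = exp(τ_B − τ_A) = exp(0.3392) = 1.4038.

1.40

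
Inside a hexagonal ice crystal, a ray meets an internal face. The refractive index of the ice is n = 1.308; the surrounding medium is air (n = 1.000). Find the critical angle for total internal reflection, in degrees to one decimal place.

49.9°

sin θ_c = n_air / n = 1.000 / 1.308 = 0.7645.
θ_c = arcsin(0.7645) = 49.86°.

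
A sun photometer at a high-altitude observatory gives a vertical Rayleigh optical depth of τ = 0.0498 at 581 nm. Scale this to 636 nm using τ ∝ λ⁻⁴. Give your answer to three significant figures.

0.0347

τ(636 nm) = τ(581 nm) × (581/636)⁴ = 0.0498 × (0.9135)⁴ = 0.0498 × 0.6964 = 0.0347.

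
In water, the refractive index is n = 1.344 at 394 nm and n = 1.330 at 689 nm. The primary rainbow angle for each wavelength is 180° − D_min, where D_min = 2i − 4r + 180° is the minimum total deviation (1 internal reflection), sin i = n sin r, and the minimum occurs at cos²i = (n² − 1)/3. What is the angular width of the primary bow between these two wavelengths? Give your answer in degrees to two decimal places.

2.01°

At 394 nm (n = 1.344): cos²i = 0.26878 → i = 58.772°, r = 39.512°, D_min = 139.495°, rainbow angle = 40.505°.
At 689 nm (n = 1.330): cos²i = 0.25630 → i = 59.585°, r = 40.422°, D_min = 137.484°, rainbow angle = 42.516°.
Angular width = |40.505° − 42.516°| = 2.011°.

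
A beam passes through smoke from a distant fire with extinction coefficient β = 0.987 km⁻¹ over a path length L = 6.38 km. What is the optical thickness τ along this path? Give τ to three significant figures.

τ = β·L = 0.987 × 6.38 = 6.2971.

6.30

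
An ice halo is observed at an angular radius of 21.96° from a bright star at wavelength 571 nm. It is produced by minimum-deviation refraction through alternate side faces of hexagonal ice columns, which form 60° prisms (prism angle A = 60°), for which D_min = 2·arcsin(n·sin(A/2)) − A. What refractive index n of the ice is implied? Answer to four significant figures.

1.312

Rearranging: n = sin((D_min + A)/2) / sin(A/2).
(D_min + A)/2 = (21.96° + 60°)/2 = 40.980°.
n = sin 40.980° / sin 30° = 0.6558 / 0.5000 = 1.3116.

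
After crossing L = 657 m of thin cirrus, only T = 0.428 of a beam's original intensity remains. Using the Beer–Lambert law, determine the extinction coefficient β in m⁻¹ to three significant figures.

Beer–Lambert: T = exp(−βL) ⇒ β = −ln(T)/L = −ln(0.428)/657 = 0.8486/657 = 0.001292 m⁻¹.

0.00129 m⁻¹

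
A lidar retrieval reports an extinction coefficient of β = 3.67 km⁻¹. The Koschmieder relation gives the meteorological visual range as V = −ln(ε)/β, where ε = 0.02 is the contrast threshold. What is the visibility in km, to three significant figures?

V = −ln(0.02) / 3.67 = 3.912 / 3.67 = 1.0659 km.

1.07 km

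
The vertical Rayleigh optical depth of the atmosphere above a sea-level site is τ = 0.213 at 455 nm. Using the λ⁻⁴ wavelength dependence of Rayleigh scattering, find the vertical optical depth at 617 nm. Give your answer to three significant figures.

0.0630

τ(617 nm) = τ(455 nm) × (455/617)⁴ = 0.213 × (0.7374)⁴ = 0.213 × 0.2957 = 0.0630.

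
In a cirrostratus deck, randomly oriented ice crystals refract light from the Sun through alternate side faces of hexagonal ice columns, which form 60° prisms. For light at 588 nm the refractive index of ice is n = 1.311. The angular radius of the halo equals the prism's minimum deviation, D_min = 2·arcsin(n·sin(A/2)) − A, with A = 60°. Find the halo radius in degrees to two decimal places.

n·sin(A/2) = 1.311 × sin 30° = 1.311 × 0.5000 = 0.6555.
D_min = 2·arcsin(0.6555) − 60° = 2 × 40.958° − 60° = 21.915°.

21.92°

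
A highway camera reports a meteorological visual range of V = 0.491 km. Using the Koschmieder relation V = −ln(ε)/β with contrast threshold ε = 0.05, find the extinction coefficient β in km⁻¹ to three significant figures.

β = −ln(0.05) / V = 2.996 / 0.491 = 6.1013 km⁻¹.

6.10 km⁻¹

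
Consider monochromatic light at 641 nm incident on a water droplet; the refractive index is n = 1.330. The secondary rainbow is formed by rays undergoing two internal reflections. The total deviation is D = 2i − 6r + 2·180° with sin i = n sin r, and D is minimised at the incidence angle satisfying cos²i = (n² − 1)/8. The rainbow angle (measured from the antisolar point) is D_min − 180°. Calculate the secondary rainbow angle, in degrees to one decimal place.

50.1°

cos²i = (1.76890 − 1)/8 = 0.09611; i = arccos(0.31002) = 71.940°.
sin r = sin 71.940°/1.330 = 0.71483; r = 45.630°.
D_min = 2·71.940° − 6·45.630° + 360° = 230.101°.
Rainbow angle = D_min − 180° = 50.101°.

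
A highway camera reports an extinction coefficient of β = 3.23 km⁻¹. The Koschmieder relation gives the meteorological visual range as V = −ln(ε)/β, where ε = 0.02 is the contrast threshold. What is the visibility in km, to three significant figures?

1.21 km

V = −ln(0.02) / 3.23 = 3.912 / 3.23 = 1.2112 km.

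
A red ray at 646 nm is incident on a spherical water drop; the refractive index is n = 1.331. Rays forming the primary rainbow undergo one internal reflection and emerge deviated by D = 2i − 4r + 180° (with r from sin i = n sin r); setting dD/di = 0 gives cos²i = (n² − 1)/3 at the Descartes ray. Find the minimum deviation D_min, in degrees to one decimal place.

137.6°

cos²i = (1.77156 − 1)/3 = 0.25719; i = arccos(0.50714) = 59.527°.
sin r = sin 59.527°/1.331 = 0.64753; r = 40.356°.
D_min = 2·59.527° − 4·40.356° + 180° = 137.630°.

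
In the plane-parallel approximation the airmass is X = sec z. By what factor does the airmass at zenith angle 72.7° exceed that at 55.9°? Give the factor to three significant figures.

X(72.7°)/X(55.9°) = sec 72.7° / sec 55.9° = cos 55.9° / cos 72.7° = 0.5606/0.2974 = 1.8853.

1.89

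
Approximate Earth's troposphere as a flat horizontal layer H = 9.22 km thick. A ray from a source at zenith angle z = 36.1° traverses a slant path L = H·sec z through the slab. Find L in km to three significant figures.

11.4 km

sec z = 1/cos 36.1° = 1.2376.
L = 9.22 × 1.2376 = 11.411 km.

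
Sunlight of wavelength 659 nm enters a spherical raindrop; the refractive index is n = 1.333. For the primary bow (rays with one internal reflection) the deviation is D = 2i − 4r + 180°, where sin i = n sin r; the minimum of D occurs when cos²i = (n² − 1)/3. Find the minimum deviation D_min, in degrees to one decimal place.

137.9°

cos²i = (1.77689 − 1)/3 = 0.25896; i = arccos(0.50888) = 59.410°.
sin r = sin 59.410°/1.333 = 0.64579; r = 40.225°.
D_min = 2·59.410° − 4·40.225° + 180° = 137.922°.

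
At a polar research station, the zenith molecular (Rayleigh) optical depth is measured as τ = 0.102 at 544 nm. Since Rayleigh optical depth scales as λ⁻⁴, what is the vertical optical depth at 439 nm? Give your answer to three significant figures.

0.241

τ(439 nm) = τ(544 nm) × (544/439)⁴ = 0.102 × (1.2392)⁴ = 0.102 × 2.3580 = 0.2405.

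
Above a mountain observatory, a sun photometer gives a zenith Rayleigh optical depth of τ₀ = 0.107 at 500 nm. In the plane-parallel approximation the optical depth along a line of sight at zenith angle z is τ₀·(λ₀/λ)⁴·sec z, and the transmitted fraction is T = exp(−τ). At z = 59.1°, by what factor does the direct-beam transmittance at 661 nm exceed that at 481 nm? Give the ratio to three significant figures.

1.19

Airmass: sec 59.1° = 1.9473.
τ(661 nm) = 0.107 × (500/661)⁴ × 1.9473 = 0.107 × 0.3274 × 1.9473 = 0.0682.
τ(481 nm) = 0.107 × (500/481)⁴ × 1.9473 = 0.107 × 1.1676 × 1.9473 = 0.2433.
T(661)/T(481) = exp(τ_B − τ_A) = exp(0.1751) = 1.1913.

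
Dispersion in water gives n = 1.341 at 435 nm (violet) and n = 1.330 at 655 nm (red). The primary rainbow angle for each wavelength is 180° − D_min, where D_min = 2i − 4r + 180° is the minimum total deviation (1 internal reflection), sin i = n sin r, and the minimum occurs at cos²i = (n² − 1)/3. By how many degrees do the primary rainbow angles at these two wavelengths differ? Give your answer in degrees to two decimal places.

At 435 nm (n = 1.341): cos²i = 0.26609 → i = 58.946°, r = 39.705°, D_min = 139.071°, rainbow angle = 40.929°.
At 655 nm (n = 1.330): cos²i = 0.25630 → i = 59.585°, r = 40.422°, D_min = 137.484°, rainbow angle = 42.516°.
Angular width = |40.929° − 42.516°| = 1.588°.

1.59°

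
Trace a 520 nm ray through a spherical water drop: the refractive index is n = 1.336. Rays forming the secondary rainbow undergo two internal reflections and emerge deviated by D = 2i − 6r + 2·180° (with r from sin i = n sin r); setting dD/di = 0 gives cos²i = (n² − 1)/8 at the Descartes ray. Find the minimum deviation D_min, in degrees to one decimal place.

231.7°

cos²i = (1.78490 − 1)/8 = 0.09811; i = arccos(0.31323) = 71.746°.
sin r = sin 71.746°/1.336 = 0.71084; r = 45.303°.
D_min = 2·71.746° − 6·45.303° + 360° = 231.674°.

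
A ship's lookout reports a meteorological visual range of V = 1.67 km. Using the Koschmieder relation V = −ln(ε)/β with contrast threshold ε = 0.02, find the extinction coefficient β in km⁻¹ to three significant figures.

β = −ln(0.02) / V = 3.912 / 1.67 = 2.3425 km⁻¹.

2.34 km⁻¹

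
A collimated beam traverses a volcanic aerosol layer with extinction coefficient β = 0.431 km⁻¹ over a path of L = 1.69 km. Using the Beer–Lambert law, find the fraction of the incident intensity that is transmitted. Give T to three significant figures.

0.483

τ = β·L = 0.431 × 1.69 = 0.7284.
T = exp(−0.7284) = 0.4827.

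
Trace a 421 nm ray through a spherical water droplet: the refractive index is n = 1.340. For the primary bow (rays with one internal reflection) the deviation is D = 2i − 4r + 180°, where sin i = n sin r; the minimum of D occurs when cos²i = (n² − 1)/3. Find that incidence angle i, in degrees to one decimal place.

cos²i = (1.340² − 1)/3 = (1.79560 − 1)/3 = 0.26520.
cos i = 0.51498, so i = 59.004°.

59.0°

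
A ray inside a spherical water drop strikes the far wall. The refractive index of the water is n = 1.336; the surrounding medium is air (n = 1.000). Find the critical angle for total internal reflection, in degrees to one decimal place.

sin θ_c = n_air / n = 1.000 / 1.336 = 0.7485.
θ_c = arcsin(0.7485) = 48.46°.

48.5°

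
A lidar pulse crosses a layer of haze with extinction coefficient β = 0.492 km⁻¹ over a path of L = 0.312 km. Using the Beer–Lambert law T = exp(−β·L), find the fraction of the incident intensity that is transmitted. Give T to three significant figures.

τ = β·L = 0.492 × 0.312 = 0.1535.
T = exp(−0.1535) = 0.8577.

0.858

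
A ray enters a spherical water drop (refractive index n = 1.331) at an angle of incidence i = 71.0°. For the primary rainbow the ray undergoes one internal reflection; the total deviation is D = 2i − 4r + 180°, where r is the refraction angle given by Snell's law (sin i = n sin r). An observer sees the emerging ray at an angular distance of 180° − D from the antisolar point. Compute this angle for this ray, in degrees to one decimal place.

sin r = sin 71.0° / 1.331 = 0.9455/1.331 = 0.7104; r = 45.27°.
D = 2·71.0° − 4·45.27° + 180° = 142.00° − 181.06° + 180° = 140.94°.
Angle from antisolar point = 180° − D = 39.06°.

39.1°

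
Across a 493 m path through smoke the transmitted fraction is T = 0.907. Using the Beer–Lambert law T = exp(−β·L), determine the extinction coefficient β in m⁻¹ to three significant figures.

Beer–Lambert: T = exp(−βL) ⇒ β = −ln(T)/L = −ln(0.907)/493 = 0.0976/493 = 0.000198 m⁻¹.

0.000198 m⁻¹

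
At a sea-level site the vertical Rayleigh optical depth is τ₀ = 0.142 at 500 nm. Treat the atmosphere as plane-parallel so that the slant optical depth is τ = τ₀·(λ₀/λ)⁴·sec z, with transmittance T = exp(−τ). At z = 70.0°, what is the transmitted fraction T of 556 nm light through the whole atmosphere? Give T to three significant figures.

0.762

sec 70.0° = 2.9238.
τ = 0.142 × (500/556)⁴ × 2.9238 = 0.142 × 0.6540 × 2.9238 = 0.2715.
T = exp(−0.2715) = 0.7622.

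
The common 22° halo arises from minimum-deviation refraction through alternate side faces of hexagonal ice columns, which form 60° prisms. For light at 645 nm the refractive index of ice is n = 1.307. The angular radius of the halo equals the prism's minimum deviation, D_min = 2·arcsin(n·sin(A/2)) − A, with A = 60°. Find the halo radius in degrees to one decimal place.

21.6°

n·sin(A/2) = 1.307 × sin 30° = 1.307 × 0.5000 = 0.6535.
D_min = 2·arcsin(0.6535) − 60° = 2 × 40.806° − 60° = 21.612°.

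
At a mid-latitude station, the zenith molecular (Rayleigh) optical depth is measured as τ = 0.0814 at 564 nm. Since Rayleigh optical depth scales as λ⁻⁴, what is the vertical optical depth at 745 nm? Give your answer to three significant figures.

0.0267

τ(745 nm) = τ(564 nm) × (564/745)⁴ = 0.0814 × (0.7570)⁴ = 0.0814 × 0.3285 = 0.0267.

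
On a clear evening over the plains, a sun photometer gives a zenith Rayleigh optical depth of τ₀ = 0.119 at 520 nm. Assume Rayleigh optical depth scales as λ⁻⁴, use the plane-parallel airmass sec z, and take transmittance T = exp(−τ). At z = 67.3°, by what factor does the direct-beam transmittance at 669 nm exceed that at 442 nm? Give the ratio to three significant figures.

1.61

Airmass: sec 67.3° = 2.5913.
τ(669 nm) = 0.119 × (520/669)⁴ × 2.5913 = 0.119 × 0.3650 × 2.5913 = 0.1126.
τ(442 nm) = 0.119 × (520/442)⁴ × 2.5913 = 0.119 × 1.9157 × 2.5913 = 0.5907.
T(669)/T(442) = exp(τ_B − τ_A) = exp(0.4782) = 1.6131.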